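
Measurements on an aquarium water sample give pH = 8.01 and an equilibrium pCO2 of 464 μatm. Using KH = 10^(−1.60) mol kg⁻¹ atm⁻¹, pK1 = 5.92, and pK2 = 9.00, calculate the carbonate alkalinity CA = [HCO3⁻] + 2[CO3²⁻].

[CO2*] = KH · pCO2 = 10^(−1.60) × 464×10^-6 = 1.166×10^-5 mol/kg
α₀ = 1/(1 + K1/[H⁺] + K1K2/[H⁺]²) = 1/(1 + 10^+2.09 + 10^+1.10) = 0.007320
DIC = [CO2*]/α₀ = 1.166×10^-5 / 0.007320 = 1.592 mmol/kg
CA = (α₁ + 2α₂)·DIC = (0.9005 + 2×0.09215) × 1.592 = 1.73 mmol/kg

CA = 1.73 mmol/kg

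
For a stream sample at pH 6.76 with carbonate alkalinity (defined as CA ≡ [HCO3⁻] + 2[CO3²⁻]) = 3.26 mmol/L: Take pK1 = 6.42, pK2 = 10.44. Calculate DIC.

CA = [HCO3⁻] + 2[CO3²⁻] = (α₁ + 2α₂)·DIC
At pH 6.76: [H⁺]/K1 = 10^-0.34 = 0.45709, K2/[H⁺] = 10^-3.68 = 0.00020893
α₁ = 1/(1 + 0.45709 + 0.00020893) = 1/1.4573 = 0.6862; α₂ = α₁·K2/[H⁺] = 0.0001434
α₁ + 2α₂ = 0.6865
DIC = CA / (α₁ + 2α₂) = 3.26 / 0.6865 = 4.75 mmol/L

DIC = 4.75 mmol/L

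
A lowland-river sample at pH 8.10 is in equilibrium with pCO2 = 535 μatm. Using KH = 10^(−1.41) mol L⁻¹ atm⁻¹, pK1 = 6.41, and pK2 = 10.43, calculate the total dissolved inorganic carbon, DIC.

[CO2*] = KH · pCO2 = 10^(−1.41) × 535×10^-6 = 2.081×10^-5 mol/L
α₀ = 1/(1 + K1/[H⁺] + K1K2/[H⁺]²) = 1/(1 + 10^+1.69 + 10^-0.64) = 0.01992
DIC = [CO2*]/α₀ = 2.081×10^-5 / 0.01992 = 1.05 mmol/L

DIC = 1.05 mmol/L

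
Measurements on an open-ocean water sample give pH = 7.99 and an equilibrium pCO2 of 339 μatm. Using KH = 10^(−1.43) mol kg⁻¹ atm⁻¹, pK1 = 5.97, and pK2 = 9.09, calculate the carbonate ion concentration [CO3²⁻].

[CO2*] = KH · pCO2 = 10^(−1.43) × 339×10^-6 = 1.260×10^-5 mol/kg
α₀ = 1/(1 + K1/[H⁺] + K1K2/[H⁺]²) = 1/(1 + 10^+2.02 + 10^+0.92) = 0.008770
DIC = [CO2*]/α₀ = 1.260×10^-5 / 0.008770 = 1.436 mmol/kg
[CO3²⁻] = α₂·DIC; α₂ = 0.07294, so [CO3²⁻] = 0.07294 × 1.436 = 0.105 mmol/kg

[CO3²⁻] = 0.105 mmol/kg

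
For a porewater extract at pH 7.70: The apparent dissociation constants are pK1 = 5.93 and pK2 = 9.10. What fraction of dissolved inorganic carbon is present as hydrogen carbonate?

α₁ = 0.946

α₁ = 1 / (1 + [H⁺]/K1 + K2/[H⁺]) = 1 / (1 + 10^-1.77 + 10^-1.40)
   = 1 / (1 + 0.016982 + 0.039811) = 1/1.0568 = 0.9463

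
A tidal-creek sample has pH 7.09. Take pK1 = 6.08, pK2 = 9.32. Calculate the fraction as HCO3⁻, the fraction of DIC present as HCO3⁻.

α₁ = 0.906

α₁ = 1 / (1 + [H⁺]/K1 + K2/[H⁺]) = 1 / (1 + 10^-1.01 + 10^-2.23)
   = 1 / (1 + 0.097724 + 0.0058884) = 1/1.1036 = 0.9061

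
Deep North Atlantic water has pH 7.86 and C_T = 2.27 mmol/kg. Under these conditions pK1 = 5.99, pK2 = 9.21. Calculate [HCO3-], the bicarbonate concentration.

[HCO3⁻] = 2.15 mmol/kg

α₁ = 1 / (1 + [H⁺]/K1 + K2/[H⁺]) = 1 / (1 + 10^-1.87 + 10^-1.35)
   = 1 / (1 + 0.013490 + 0.044668) = 1/1.0582 = 0.9450
[HCO3⁻] = α₁ × DIC = 0.9450 × 2.27 = 2.15 mmol/kg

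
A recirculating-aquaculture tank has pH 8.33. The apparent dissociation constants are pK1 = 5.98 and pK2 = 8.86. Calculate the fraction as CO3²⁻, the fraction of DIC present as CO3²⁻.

α₂ = 0.227

α₂ = 1 / (1 + [H⁺]/K2 + [H⁺]²/(K1K2)) = 1 / (1 + 10^+0.53 + 10^-1.82)
   = 1 / (1 + 3.3884 + 0.015136) = 1/4.4036 = 0.2271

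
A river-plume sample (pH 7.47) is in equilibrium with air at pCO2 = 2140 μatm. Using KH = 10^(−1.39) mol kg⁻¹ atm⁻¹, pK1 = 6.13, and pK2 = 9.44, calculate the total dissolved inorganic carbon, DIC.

[CO2*] = KH · pCO2 = 10^(−1.39) × 2140×10^-6 = 8.718×10^-5 mol/kg
α₀ = 1/(1 + K1/[H⁺] + K1K2/[H⁺]²) = 1/(1 + 10^+1.34 + 10^-0.63) = 0.04327
DIC = [CO2*]/α₀ = 8.718×10^-5 / 0.04327 = 2.01 mmol/kg

DIC = 2.01 mmol/kg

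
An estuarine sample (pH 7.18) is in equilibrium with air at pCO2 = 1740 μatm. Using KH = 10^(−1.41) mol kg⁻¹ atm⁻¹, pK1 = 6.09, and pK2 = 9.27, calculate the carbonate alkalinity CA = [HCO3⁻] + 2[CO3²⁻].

CA = 0.846 mmol/kg

[CO2*] = KH · pCO2 = 10^(−1.41) × 1740×10^-6 = 6.769×10^-5 mol/kg
α₀ = 1/(1 + K1/[H⁺] + K1K2/[H⁺]²) = 1/(1 + 10^+1.09 + 10^-1.00) = 0.07461
DIC = [CO2*]/α₀ = 6.769×10^-5 / 0.07461 = 0.9073 mmol/kg
CA = (α₁ + 2α₂)·DIC = (0.9179 + 2×0.007461) × 0.9073 = 0.846 mmol/kg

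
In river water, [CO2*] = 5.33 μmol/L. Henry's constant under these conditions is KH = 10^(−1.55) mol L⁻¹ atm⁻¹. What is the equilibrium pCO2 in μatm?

KH = 10^(−1.55) = 2.818×10^-2 mol L⁻¹ atm⁻¹
pCO2 = [CO2*]/KH = 5.33×10^-6 / 2.818×10^-2 = 1.89×10^-4 atm = 189 μatm

pCO2 = 189 μatm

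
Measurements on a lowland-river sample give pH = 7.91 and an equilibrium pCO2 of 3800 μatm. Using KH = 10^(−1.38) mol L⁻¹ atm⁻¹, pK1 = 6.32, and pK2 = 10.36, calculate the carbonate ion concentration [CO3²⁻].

[CO2*] = KH · pCO2 = 10^(−1.38) × 3800×10^-6 = 1.584×10^-4 mol/L
α₀ = 1/(1 + K1/[H⁺] + K1K2/[H⁺]²) = 1/(1 + 10^+1.59 + 10^-0.86) = 0.02497
DIC = [CO2*]/α₀ = 1.584×10^-4 / 0.02497 = 6.343 mmol/L
[CO3²⁻] = α₂·DIC; α₂ = 0.003447, so [CO3²⁻] = 0.003447 × 6.343 = 0.0219 mmol/L

[CO3²⁻] = 0.0219 mmol/L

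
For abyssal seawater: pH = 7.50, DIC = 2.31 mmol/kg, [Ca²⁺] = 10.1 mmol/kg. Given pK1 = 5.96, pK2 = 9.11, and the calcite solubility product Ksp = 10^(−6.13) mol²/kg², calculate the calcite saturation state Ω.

Ω = 0.733

α₂ = 1 / (1 + [H⁺]/K2 + [H⁺]²/(K1K2)) = 1 / (1 + 10^+1.61 + 10^+0.07)
   = 1 / (1 + 40.738 + 1.1749) = 1/42.913 = 0.02330
[CO3²⁻] = α₂ × DIC = 0.02330 × 2.31 = 0.05383 mmol/kg
Ksp = 10^(−6.13) = 7.413×10^-7
Ω = [Ca²⁺][CO3²⁻]/Ksp = (10.1×10^-3)(5.383×10^-5) / 7.413×10^-7 = 0.733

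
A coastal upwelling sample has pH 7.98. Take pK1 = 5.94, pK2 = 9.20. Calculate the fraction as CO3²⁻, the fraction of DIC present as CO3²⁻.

α₂ = 0.0563

α₂ = 1 / (1 + [H⁺]/K2 + [H⁺]²/(K1K2)) = 1 / (1 + 10^+1.22 + 10^-0.82)
   = 1 / (1 + 16.596 + 0.15136) = 1/17.747 = 0.05635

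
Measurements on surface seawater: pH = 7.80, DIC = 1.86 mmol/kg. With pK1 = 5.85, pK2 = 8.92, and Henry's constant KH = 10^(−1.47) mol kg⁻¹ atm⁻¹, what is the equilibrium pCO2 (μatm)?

α₀ = 1 / (1 + K1/[H⁺] + K1K2/[H⁺]²) = 1 / (1 + 10^+1.95 + 10^+0.83)
   = 1 / (1 + 89.125 + 6.7608) = 1/96.886 = 0.01032
[CO2*] = α₀ × DIC = 0.01032 × 1.86 = 0.01920 mmol/kg = 19.20 μmol/kg
pCO2 = [CO2*]/KH = 1.920×10^-5 / 3.388×10^-2 = 567 μatm

pCO2 = 567 μatm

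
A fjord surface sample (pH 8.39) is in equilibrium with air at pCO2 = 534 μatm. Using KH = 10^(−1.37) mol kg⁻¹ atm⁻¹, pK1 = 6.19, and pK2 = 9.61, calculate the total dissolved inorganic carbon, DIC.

[CO2*] = KH · pCO2 = 10^(−1.37) × 534×10^-6 = 2.278×10^-5 mol/kg
α₀ = 1/(1 + K1/[H⁺] + K1K2/[H⁺]²) = 1/(1 + 10^+2.20 + 10^+0.98) = 0.005916
DIC = [CO2*]/α₀ = 2.278×10^-5 / 0.005916 = 3.85 mmol/kg

DIC = 3.85 mmol/kg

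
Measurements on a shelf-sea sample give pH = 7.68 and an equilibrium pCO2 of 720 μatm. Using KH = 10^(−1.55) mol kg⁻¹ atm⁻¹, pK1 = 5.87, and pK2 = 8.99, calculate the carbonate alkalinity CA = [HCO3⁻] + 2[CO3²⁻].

CA = 1.44 mmol/kg

[CO2*] = KH · pCO2 = 10^(−1.55) × 720×10^-6 = 2.029×10^-5 mol/kg
α₀ = 1/(1 + K1/[H⁺] + K1K2/[H⁺]²) = 1/(1 + 10^+1.81 + 10^+0.50) = 0.01455
DIC = [CO2*]/α₀ = 2.029×10^-5 / 0.01455 = 1.395 mmol/kg
CA = (α₁ + 2α₂)·DIC = (0.9394 + 2×0.04601) × 1.395 = 1.44 mmol/kg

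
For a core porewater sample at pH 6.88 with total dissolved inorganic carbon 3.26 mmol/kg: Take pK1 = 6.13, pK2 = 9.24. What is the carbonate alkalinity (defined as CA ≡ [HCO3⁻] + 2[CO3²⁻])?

CA = [HCO3⁻] + 2[CO3²⁻] = (α₁ + 2α₂)·DIC
At pH 6.88: [H⁺]/K1 = 10^-0.75 = 0.17783, K2/[H⁺] = 10^-2.36 = 0.0043652
α₁ = 1/(1 + 0.17783 + 0.0043652) = 1/1.1822 = 0.8459; α₂ = α₁·K2/[H⁺] = 0.003692
α₁ + 2α₂ = 0.8533
CA = 0.8533 × 3.26 = 2.78 mmol/kg

CA = 2.78 mmol/kg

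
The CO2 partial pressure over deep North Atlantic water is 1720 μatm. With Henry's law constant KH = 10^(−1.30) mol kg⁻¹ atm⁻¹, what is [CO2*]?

[CO2*] = 86.2 μmol/kg

KH = 10^(−1.30) = 5.012×10^-2 mol kg⁻¹ atm⁻¹
[CO2*] = KH · pCO2 = 5.012×10^-2 × 1720×10^-6 atm = 8.62×10^-5 mol/kg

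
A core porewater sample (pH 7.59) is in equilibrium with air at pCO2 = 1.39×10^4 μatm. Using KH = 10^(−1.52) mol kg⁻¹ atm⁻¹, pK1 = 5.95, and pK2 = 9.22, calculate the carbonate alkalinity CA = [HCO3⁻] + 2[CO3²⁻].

[CO2*] = KH · pCO2 = 10^(−1.52) × 1.39×10^4×10^-6 = 4.198×10^-4 mol/kg
α₀ = 1/(1 + K1/[H⁺] + K1K2/[H⁺]²) = 1/(1 + 10^+1.64 + 10^+0.01) = 0.02189
DIC = [CO2*]/α₀ = 4.198×10^-4 / 0.02189 = 19.17 mmol/kg
CA = (α₁ + 2α₂)·DIC = (0.9557 + 2×0.02240) × 19.17 = 19.2 mmol/kg

CA = 19.2 mmol/kg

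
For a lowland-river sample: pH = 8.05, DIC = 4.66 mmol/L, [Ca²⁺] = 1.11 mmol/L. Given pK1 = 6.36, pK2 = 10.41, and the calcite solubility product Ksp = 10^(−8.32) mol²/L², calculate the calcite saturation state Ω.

Ω = 4.60

α₂ = 1 / (1 + [H⁺]/K2 + [H⁺]²/(K1K2)) = 1 / (1 + 10^+2.36 + 10^+0.67)
   = 1 / (1 + 229.09 + 4.6774) = 1/234.76 = 0.004260
[CO3²⁻] = α₂ × DIC = 0.004260 × 4.66 = 0.01985 mmol/L = 19.85 μmol/L
Ksp = 10^(−8.32) = 4.786×10^-9
Ω = [Ca²⁺][CO3²⁻]/Ksp = (1.11×10^-3)(1.985×10^-5) / 4.786×10^-9 = 4.60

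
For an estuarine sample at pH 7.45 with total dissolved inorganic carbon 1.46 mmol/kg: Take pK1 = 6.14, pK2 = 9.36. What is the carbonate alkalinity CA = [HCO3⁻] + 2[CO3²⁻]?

CA = 1.41 mmol/kg

CA = [HCO3⁻] + 2[CO3²⁻] = (α₁ + 2α₂)·DIC
At pH 7.45: [H⁺]/K1 = 10^-1.31 = 0.048978, K2/[H⁺] = 10^-1.91 = 0.012303
α₁ = 1/(1 + 0.048978 + 0.012303) = 1/1.0613 = 0.9423; α₂ = α₁·K2/[H⁺] = 0.01159
α₁ + 2α₂ = 0.9654
CA = 0.9654 × 1.46 = 1.41 mmol/kg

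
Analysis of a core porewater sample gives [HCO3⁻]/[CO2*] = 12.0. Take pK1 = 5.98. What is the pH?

pH = 7.06

From K1 = [H⁺][HCO3⁻]/[CO2*]:  pH = pK1 + log₁₀([HCO3⁻]/[CO2*])
log₁₀(12.0) = +1.079
pH = 5.98 + (+1.079) = 7.06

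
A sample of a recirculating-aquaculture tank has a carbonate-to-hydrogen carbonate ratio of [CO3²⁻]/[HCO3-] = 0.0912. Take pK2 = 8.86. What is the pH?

From K2 = [H⁺][CO3²⁻]/[HCO3-]:  pH = pK2 + log₁₀([CO3²⁻]/[HCO3-])
log₁₀(0.0912) = -1.040
pH = 8.86 + (-1.040) = 7.82

pH = 7.82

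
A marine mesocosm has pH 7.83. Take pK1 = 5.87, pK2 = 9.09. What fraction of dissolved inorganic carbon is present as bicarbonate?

α₁ = 0.938

α₁ = 1 / (1 + [H⁺]/K1 + K2/[H⁺]) = 1 / (1 + 10^-1.96 + 10^-1.26)
   = 1 / (1 + 0.010965 + 0.054954) = 1/1.0659 = 0.9382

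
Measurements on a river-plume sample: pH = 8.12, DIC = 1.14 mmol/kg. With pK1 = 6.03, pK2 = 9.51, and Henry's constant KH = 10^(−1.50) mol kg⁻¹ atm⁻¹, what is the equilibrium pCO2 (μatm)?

pCO2 = 279 μatm

α₀ = 1 / (1 + K1/[H⁺] + K1K2/[H⁺]²) = 1 / (1 + 10^+2.09 + 10^+0.70)
   = 1 / (1 + 123.03 + 5.0119) = 1/129.04 = 0.007750
[CO2*] = α₀ × DIC = 0.007750 × 1.14 = 0.008835 mmol/kg = 8.835 μmol/kg
pCO2 = [CO2*]/KH = 8.835×10^-6 / 3.162×10^-2 = 279 μatm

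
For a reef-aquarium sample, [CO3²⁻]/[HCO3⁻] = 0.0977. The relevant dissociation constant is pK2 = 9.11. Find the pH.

pH = 8.10

From K2 = [H⁺][CO3²⁻]/[HCO3⁻]:  pH = pK2 + log₁₀([CO3²⁻]/[HCO3⁻])
log₁₀(0.0977) = -1.010
pH = 9.11 + (-1.010) = 8.10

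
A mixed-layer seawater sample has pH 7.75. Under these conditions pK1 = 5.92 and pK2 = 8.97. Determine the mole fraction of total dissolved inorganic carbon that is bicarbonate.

α₁ = 0.930

α₁ = 1 / (1 + [H⁺]/K1 + K2/[H⁺]) = 1 / (1 + 10^-1.83 + 10^-1.22)
   = 1 / (1 + 0.014791 + 0.060256) = 1/1.0750 = 0.9302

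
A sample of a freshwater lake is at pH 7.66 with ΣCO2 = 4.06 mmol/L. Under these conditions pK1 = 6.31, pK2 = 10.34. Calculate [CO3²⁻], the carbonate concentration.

[CO3²⁻] = 8.10 μmol/L

α₂ = 1 / (1 + [H⁺]/K2 + [H⁺]²/(K1K2)) = 1 / (1 + 10^+2.68 + 10^+1.33)
   = 1 / (1 + 478.63 + 21.380) = 1/501.01 = 0.001996
[CO3²⁻] = α₂ × DIC = 0.001996 × 4.06 = 0.00810 mmol/L = 8.10 μmol/L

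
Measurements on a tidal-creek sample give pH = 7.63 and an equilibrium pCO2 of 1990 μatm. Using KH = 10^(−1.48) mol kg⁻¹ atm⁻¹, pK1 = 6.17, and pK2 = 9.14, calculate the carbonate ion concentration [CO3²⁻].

[CO2*] = KH · pCO2 = 10^(−1.48) × 1990×10^-6 = 6.590×10^-5 mol/kg
α₀ = 1/(1 + K1/[H⁺] + K1K2/[H⁺]²) = 1/(1 + 10^+1.46 + 10^-0.05) = 0.03254
DIC = [CO2*]/α₀ = 6.590×10^-5 / 0.03254 = 2.025 mmol/kg
[CO3²⁻] = α₂·DIC; α₂ = 0.02900, so [CO3²⁻] = 0.02900 × 2.025 = 0.0587 mmol/kg

[CO3²⁻] = 0.0587 mmol/kg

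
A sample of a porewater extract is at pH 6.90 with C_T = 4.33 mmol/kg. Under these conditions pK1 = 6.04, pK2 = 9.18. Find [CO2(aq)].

α₀ = 1 / (1 + K1/[H⁺] + K1K2/[H⁺]²) = 1 / (1 + 10^+0.86 + 10^-1.42)
   = 1 / (1 + 7.2444 + 0.038019) = 1/8.2824 = 0.1207
[CO2*] = α₀ × DIC = 0.1207 × 4.33 = 0.523 mmol/kg

[CO2*] = 0.523 mmol/kg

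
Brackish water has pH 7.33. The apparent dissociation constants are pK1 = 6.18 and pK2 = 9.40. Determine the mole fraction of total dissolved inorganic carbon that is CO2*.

α₀ = 1 / (1 + K1/[H⁺] + K1K2/[H⁺]²) = 1 / (1 + 10^+1.15 + 10^-0.92)
   = 1 / (1 + 14.125 + 0.12023) = 1/15.246 = 0.06559

α₀ = 0.0656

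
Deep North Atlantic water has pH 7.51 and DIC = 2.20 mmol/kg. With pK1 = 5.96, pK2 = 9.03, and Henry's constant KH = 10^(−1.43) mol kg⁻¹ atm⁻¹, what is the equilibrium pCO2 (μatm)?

pCO2 = 1580 μatm

α₀ = 1 / (1 + K1/[H⁺] + K1K2/[H⁺]²) = 1 / (1 + 10^+1.55 + 10^+0.03)
   = 1 / (1 + 35.481 + 1.0715) = 1/37.553 = 0.02663
[CO2*] = α₀ × DIC = 0.02663 × 2.20 = 0.05858 mmol/kg
pCO2 = [CO2*]/KH = 5.858×10^-5 / 3.715×10^-2 = 1580 μatm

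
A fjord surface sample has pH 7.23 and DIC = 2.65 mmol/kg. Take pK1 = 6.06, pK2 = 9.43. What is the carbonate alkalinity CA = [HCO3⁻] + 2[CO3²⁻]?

CA = [HCO3⁻] + 2[CO3²⁻] = (α₁ + 2α₂)·DIC
At pH 7.23: [H⁺]/K1 = 10^-1.17 = 0.067608, K2/[H⁺] = 10^-2.20 = 0.0063096
α₁ = 1/(1 + 0.067608 + 0.0063096) = 1/1.0739 = 0.9312; α₂ = α₁·K2/[H⁺] = 0.005875
α₁ + 2α₂ = 0.9429
CA = 0.9429 × 2.65 = 2.50 mmol/kg

CA = 2.50 mmol/kg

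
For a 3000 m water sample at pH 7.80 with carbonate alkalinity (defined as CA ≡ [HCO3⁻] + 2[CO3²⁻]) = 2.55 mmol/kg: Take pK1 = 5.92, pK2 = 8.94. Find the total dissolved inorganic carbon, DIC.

CA = [HCO3⁻] + 2[CO3²⁻] = (α₁ + 2α₂)·DIC
At pH 7.80: [H⁺]/K1 = 10^-1.88 = 0.013183, K2/[H⁺] = 10^-1.14 = 0.072444
α₁ = 1/(1 + 0.013183 + 0.072444) = 1/1.0856 = 0.9211; α₂ = α₁·K2/[H⁺] = 0.06673
α₁ + 2α₂ = 1.0546
DIC = CA / (α₁ + 2α₂) = 2.55 / 1.0546 = 2.42 mmol/kg

DIC = 2.42 mmol/kg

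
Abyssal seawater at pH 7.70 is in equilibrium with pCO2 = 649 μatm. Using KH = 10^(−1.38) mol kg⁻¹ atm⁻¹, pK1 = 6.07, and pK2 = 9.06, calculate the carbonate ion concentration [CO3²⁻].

[CO3²⁻] = 0.0504 mmol/kg

[CO2*] = KH · pCO2 = 10^(−1.38) × 649×10^-6 = 2.705×10^-5 mol/kg
α₀ = 1/(1 + K1/[H⁺] + K1K2/[H⁺]²) = 1/(1 + 10^+1.63 + 10^+0.27) = 0.02197
DIC = [CO2*]/α₀ = 2.705×10^-5 / 0.02197 = 1.232 mmol/kg
[CO3²⁻] = α₂·DIC; α₂ = 0.04091, so [CO3²⁻] = 0.04091 × 1.232 = 0.0504 mmol/kg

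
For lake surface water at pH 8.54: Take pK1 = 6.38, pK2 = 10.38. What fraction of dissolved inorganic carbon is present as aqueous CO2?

α₀ = 0.00677

α₀ = 1 / (1 + K1/[H⁺] + K1K2/[H⁺]²) = 1 / (1 + 10^+2.16 + 10^+0.32)
   = 1 / (1 + 144.54 + 2.0893) = 1/147.63 = 0.006774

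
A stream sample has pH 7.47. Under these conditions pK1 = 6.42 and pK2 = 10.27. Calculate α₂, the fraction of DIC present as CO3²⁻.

α₂ = 1 / (1 + [H⁺]/K2 + [H⁺]²/(K1K2)) = 1 / (1 + 10^+2.80 + 10^+1.75)
   = 1 / (1 + 630.96 + 56.234) = 1/688.19 = 0.001453

α₂ = 0.00145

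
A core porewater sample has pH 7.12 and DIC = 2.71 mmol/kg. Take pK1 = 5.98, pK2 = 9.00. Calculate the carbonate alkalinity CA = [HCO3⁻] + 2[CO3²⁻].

CA = [HCO3⁻] + 2[CO3²⁻] = (α₁ + 2α₂)·DIC
At pH 7.12: [H⁺]/K1 = 10^-1.14 = 0.072444, K2/[H⁺] = 10^-1.88 = 0.013183
α₁ = 1/(1 + 0.072444 + 0.013183) = 1/1.0856 = 0.9211; α₂ = α₁·K2/[H⁺] = 0.01214
α₁ + 2α₂ = 0.9454
CA = 0.9454 × 2.71 = 2.56 mmol/kg

CA = 2.56 mmol/kg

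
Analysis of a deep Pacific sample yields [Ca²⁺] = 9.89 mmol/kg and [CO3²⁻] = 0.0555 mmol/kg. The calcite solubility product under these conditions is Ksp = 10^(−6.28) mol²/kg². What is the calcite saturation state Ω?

Ksp = 10^(−6.28) = 5.248×10^-7
Ω = [Ca²⁺][CO3²⁻]/Ksp = (9.89×10^-3)(0.0555×10^-3) / 5.248×10^-7 = 1.05

Ω = 1.05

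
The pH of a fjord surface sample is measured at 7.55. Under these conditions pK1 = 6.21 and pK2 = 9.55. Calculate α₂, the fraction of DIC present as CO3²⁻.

α₂ = 0.00947

α₂ = 1 / (1 + [H⁺]/K2 + [H⁺]²/(K1K2)) = 1 / (1 + 10^+2.00 + 10^+0.66)
   = 1 / (1 + 100.00 + 4.5709) = 1/105.57 = 0.009472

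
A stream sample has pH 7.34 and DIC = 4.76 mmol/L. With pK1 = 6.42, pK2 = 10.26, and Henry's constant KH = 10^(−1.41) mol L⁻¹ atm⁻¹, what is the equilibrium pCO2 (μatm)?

α₀ = 1 / (1 + K1/[H⁺] + K1K2/[H⁺]²) = 1 / (1 + 10^+0.92 + 10^-2.00)
   = 1 / (1 + 8.3176 + 0.010000) = 1/9.3276 = 0.1072
[CO2*] = α₀ × DIC = 0.1072 × 4.76 = 0.5103 mmol/L
pCO2 = [CO2*]/KH = 5.103×10^-4 / 3.890×10^-2 = 1.31×10^4 μatm

pCO2 = 1.31×10^4 μatm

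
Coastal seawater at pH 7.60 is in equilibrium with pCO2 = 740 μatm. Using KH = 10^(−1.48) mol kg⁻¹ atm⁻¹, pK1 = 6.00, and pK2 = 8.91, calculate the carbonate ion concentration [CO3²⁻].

[CO3²⁻] = 0.0478 mmol/kg

[CO2*] = KH · pCO2 = 10^(−1.48) × 740×10^-6 = 2.450×10^-5 mol/kg
α₀ = 1/(1 + K1/[H⁺] + K1K2/[H⁺]²) = 1/(1 + 10^+1.60 + 10^+0.29) = 0.02339
DIC = [CO2*]/α₀ = 2.450×10^-5 / 0.02339 = 1.048 mmol/kg
[CO3²⁻] = α₂·DIC; α₂ = 0.04560, so [CO3²⁻] = 0.04560 × 1.048 = 0.0478 mmol/kg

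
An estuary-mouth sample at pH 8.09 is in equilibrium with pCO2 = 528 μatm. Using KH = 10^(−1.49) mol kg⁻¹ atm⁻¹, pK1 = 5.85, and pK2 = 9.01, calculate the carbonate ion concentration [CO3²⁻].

[CO3²⁻] = 0.357 mmol/kg

[CO2*] = KH · pCO2 = 10^(−1.49) × 528×10^-6 = 1.709×10^-5 mol/kg
α₀ = 1/(1 + K1/[H⁺] + K1K2/[H⁺]²) = 1/(1 + 10^+2.24 + 10^+1.32) = 0.005111
DIC = [CO2*]/α₀ = 1.709×10^-5 / 0.005111 = 3.343 mmol/kg
[CO3²⁻] = α₂·DIC; α₂ = 0.1068, so [CO3²⁻] = 0.1068 × 3.343 = 0.357 mmol/kg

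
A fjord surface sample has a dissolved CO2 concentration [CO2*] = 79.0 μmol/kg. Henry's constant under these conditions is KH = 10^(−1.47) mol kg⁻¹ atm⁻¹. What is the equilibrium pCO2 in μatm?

pCO2 = 2330 μatm

KH = 10^(−1.47) = 3.388×10^-2 mol kg⁻¹ atm⁻¹
pCO2 = [CO2*]/KH = 79.0×10^-6 / 3.388×10^-2 = 2.33×10^-3 atm = 2330 μatm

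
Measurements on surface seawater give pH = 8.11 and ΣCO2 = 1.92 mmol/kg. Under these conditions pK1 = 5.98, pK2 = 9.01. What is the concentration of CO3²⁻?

α₂ = 1 / (1 + [H⁺]/K2 + [H⁺]²/(K1K2)) = 1 / (1 + 10^+0.90 + 10^-1.23)
   = 1 / (1 + 7.9433 + 0.058884) = 1/9.0022 = 0.1111
[CO3²⁻] = α₂ × DIC = 0.1111 × 1.92 = 0.213 mmol/kg

[CO3²⁻] = 0.213 mmol/kg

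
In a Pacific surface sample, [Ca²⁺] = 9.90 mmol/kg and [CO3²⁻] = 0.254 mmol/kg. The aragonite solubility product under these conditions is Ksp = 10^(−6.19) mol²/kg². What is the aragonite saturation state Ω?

Ω = 3.89

Ksp = 10^(−6.19) = 6.457×10^-7
Ω = [Ca²⁺][CO3²⁻]/Ksp = (9.90×10^-3)(0.254×10^-3) / 6.457×10^-7 = 3.89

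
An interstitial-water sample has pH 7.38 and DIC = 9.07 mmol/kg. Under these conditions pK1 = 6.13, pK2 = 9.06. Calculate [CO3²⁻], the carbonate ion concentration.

[CO3²⁻] = 0.176 mmol/kg

α₂ = 1 / (1 + [H⁺]/K2 + [H⁺]²/(K1K2)) = 1 / (1 + 10^+1.68 + 10^+0.43)
   = 1 / (1 + 47.863 + 2.6915) = 1/51.555 = 0.01940
[CO3²⁻] = α₂ × DIC = 0.01940 × 9.07 = 0.176 mmol/kg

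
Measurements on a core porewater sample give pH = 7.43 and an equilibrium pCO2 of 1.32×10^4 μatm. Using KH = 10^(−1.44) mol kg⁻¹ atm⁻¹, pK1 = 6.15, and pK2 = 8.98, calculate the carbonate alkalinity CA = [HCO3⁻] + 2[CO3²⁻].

[CO2*] = KH · pCO2 = 10^(−1.44) × 1.32×10^4×10^-6 = 4.793×10^-4 mol/kg
α₀ = 1/(1 + K1/[H⁺] + K1K2/[H⁺]²) = 1/(1 + 10^+1.28 + 10^-0.27) = 0.04856
DIC = [CO2*]/α₀ = 4.793×10^-4 / 0.04856 = 9.869 mmol/kg
CA = (α₁ + 2α₂)·DIC = (0.9254 + 2×0.02608) × 9.869 = 9.65 mmol/kg

CA = 9.65 mmol/kg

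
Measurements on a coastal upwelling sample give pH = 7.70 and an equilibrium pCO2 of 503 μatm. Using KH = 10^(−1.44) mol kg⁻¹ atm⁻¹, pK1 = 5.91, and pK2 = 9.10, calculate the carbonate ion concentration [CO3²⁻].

[CO2*] = KH · pCO2 = 10^(−1.44) × 503×10^-6 = 1.826×10^-5 mol/kg
α₀ = 1/(1 + K1/[H⁺] + K1K2/[H⁺]²) = 1/(1 + 10^+1.79 + 10^+0.39) = 0.01536
DIC = [CO2*]/α₀ = 1.826×10^-5 / 0.01536 = 1.189 mmol/kg
[CO3²⁻] = α₂·DIC; α₂ = 0.03770, so [CO3²⁻] = 0.03770 × 1.189 = 0.0448 mmol/kg

[CO3²⁻] = 0.0448 mmol/kg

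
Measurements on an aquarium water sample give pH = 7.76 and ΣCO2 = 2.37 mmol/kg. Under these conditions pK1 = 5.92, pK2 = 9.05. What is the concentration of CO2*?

[CO2*] = 0.0321 mmol/kg

α₀ = 1 / (1 + K1/[H⁺] + K1K2/[H⁺]²) = 1 / (1 + 10^+1.84 + 10^+0.55)
   = 1 / (1 + 69.183 + 3.5481) = 1/73.731 = 0.01356
[CO2*] = α₀ × DIC = 0.01356 × 2.37 = 0.0321 mmol/kg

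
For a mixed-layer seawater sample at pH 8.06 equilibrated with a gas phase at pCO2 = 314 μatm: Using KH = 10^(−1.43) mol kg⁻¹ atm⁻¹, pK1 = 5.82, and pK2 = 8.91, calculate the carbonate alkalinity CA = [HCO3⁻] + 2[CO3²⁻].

CA = 2.60 mmol/kg

[CO2*] = KH · pCO2 = 10^(−1.43) × 314×10^-6 = 1.167×10^-5 mol/kg
α₀ = 1/(1 + K1/[H⁺] + K1K2/[H⁺]²) = 1/(1 + 10^+2.24 + 10^+1.39) = 0.005017
DIC = [CO2*]/α₀ = 1.167×10^-5 / 0.005017 = 2.325 mmol/kg
CA = (α₁ + 2α₂)·DIC = (0.8718 + 2×0.1231) × 2.325 = 2.60 mmol/kg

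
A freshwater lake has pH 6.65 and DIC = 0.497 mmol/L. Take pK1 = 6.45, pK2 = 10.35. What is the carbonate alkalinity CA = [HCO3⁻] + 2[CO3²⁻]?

CA = [HCO3⁻] + 2[CO3²⁻] = (α₁ + 2α₂)·DIC
At pH 6.65: [H⁺]/K1 = 10^-0.20 = 0.63096, K2/[H⁺] = 10^-3.70 = 0.00019953
α₁ = 1/(1 + 0.63096 + 0.00019953) = 1/1.6312 = 0.6131; α₂ = α₁·K2/[H⁺] = 0.0001223
α₁ + 2α₂ = 0.6133
CA = 0.6133 × 0.497 = 0.305 mmol/L

CA = 0.305 mmol/L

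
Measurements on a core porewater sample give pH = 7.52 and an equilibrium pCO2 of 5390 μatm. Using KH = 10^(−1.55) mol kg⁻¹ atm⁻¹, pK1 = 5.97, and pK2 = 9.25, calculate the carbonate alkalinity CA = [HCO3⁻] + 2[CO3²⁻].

CA = 5.59 mmol/kg

[CO2*] = KH · pCO2 = 10^(−1.55) × 5390×10^-6 = 1.519×10^-4 mol/kg
α₀ = 1/(1 + K1/[H⁺] + K1K2/[H⁺]²) = 1/(1 + 10^+1.55 + 10^-0.18) = 0.02692
DIC = [CO2*]/α₀ = 1.519×10^-4 / 0.02692 = 5.642 mmol/kg
CA = (α₁ + 2α₂)·DIC = (0.9553 + 2×0.01779) × 5.642 = 5.59 mmol/kg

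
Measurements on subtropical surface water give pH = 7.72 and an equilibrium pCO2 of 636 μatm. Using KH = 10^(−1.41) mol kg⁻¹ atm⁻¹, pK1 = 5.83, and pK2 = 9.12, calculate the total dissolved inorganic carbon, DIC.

DIC = 2.02 mmol/kg

[CO2*] = KH · pCO2 = 10^(−1.41) × 636×10^-6 = 2.474×10^-5 mol/kg
α₀ = 1/(1 + K1/[H⁺] + K1K2/[H⁺]²) = 1/(1 + 10^+1.89 + 10^+0.49) = 0.01224
DIC = [CO2*]/α₀ = 2.474×10^-5 / 0.01224 = 2.02 mmol/kg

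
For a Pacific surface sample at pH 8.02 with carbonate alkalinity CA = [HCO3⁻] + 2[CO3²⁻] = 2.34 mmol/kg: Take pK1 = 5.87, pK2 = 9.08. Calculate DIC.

DIC = 2.18 mmol/kg

CA = [HCO3⁻] + 2[CO3²⁻] = (α₁ + 2α₂)·DIC
At pH 8.02: [H⁺]/K1 = 10^-2.15 = 0.0070795, K2/[H⁺] = 10^-1.06 = 0.087096
α₁ = 1/(1 + 0.0070795 + 0.087096) = 1/1.0942 = 0.9139; α₂ = α₁·K2/[H⁺] = 0.07960
α₁ + 2α₂ = 1.0731
DIC = CA / (α₁ + 2α₂) = 2.34 / 1.0731 = 2.18 mmol/kg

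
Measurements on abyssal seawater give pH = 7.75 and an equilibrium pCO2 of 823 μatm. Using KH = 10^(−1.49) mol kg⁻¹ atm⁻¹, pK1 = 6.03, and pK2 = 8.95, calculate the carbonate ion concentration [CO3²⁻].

[CO2*] = KH · pCO2 = 10^(−1.49) × 823×10^-6 = 2.663×10^-5 mol/kg
α₀ = 1/(1 + K1/[H⁺] + K1K2/[H⁺]²) = 1/(1 + 10^+1.72 + 10^+0.52) = 0.01761
DIC = [CO2*]/α₀ = 2.663×10^-5 / 0.01761 = 1.512 mmol/kg
[CO3²⁻] = α₂·DIC; α₂ = 0.05831, so [CO3²⁻] = 0.05831 × 1.512 = 0.0882 mmol/kg

[CO3²⁻] = 0.0882 mmol/kg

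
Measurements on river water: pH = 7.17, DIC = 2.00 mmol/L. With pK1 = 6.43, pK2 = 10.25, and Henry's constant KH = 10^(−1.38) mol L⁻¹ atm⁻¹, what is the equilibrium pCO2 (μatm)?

pCO2 = 7380 μatm

α₀ = 1 / (1 + K1/[H⁺] + K1K2/[H⁺]²) = 1 / (1 + 10^+0.74 + 10^-2.34)
   = 1 / (1 + 5.4954 + 0.0045709) = 1/6.5000 = 0.1538
[CO2*] = α₀ × DIC = 0.1538 × 2.00 = 0.3077 mmol/L
pCO2 = [CO2*]/KH = 3.077×10^-4 / 4.169×10^-2 = 7380 μatm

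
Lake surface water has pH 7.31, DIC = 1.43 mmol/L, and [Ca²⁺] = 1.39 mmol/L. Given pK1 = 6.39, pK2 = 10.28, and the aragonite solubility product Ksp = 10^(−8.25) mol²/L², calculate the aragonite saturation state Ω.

α₂ = 1 / (1 + [H⁺]/K2 + [H⁺]²/(K1K2)) = 1 / (1 + 10^+2.97 + 10^+2.05)
   = 1 / (1 + 933.25 + 112.20) = 1/1046.5 = 0.0009556
[CO3²⁻] = α₂ × DIC = 0.0009556 × 1.43 = 0.001367 mmol/L = 1.367 μmol/L
Ksp = 10^(−8.25) = 5.623×10^-9
Ω = [Ca²⁺][CO3²⁻]/Ksp = (1.39×10^-3)(1.367×10^-6) / 5.623×10^-9 = 0.338

Ω = 0.338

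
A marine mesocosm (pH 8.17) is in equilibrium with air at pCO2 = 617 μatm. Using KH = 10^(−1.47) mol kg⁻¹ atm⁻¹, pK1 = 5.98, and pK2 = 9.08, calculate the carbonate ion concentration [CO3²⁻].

[CO2*] = KH · pCO2 = 10^(−1.47) × 617×10^-6 = 2.091×10^-5 mol/kg
α₀ = 1/(1 + K1/[H⁺] + K1K2/[H⁺]²) = 1/(1 + 10^+2.19 + 10^+1.28) = 0.005716
DIC = [CO2*]/α₀ = 2.091×10^-5 / 0.005716 = 3.657 mmol/kg
[CO3²⁻] = α₂·DIC; α₂ = 0.1089, so [CO3²⁻] = 0.1089 × 3.657 = 0.398 mmol/kg

[CO3²⁻] = 0.398 mmol/kg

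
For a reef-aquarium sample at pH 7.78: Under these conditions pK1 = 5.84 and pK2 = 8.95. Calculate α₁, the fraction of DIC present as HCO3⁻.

α₁ = 0.927

α₁ = 1 / (1 + [H⁺]/K1 + K2/[H⁺]) = 1 / (1 + 10^-1.94 + 10^-1.17)
   = 1 / (1 + 0.011482 + 0.067608) = 1/1.0791 = 0.9267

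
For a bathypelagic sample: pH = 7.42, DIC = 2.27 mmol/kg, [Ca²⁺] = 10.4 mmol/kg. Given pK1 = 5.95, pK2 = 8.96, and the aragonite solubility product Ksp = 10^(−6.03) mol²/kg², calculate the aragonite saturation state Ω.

Ω = 0.686

α₂ = 1 / (1 + [H⁺]/K2 + [H⁺]²/(K1K2)) = 1 / (1 + 10^+1.54 + 10^+0.07)
   = 1 / (1 + 34.674 + 1.1749) = 1/36.849 = 0.02714
[CO3²⁻] = α₂ × DIC = 0.02714 × 2.27 = 0.06160 mmol/kg
Ksp = 10^(−6.03) = 9.333×10^-7
Ω = [Ca²⁺][CO3²⁻]/Ksp = (10.4×10^-3)(6.160×10^-5) / 9.333×10^-7 = 0.686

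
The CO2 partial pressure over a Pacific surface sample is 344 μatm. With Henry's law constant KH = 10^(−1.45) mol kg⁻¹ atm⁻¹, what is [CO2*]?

[CO2*] = 12.2 μmol/kg

KH = 10^(−1.45) = 3.548×10^-2 mol kg⁻¹ atm⁻¹
[CO2*] = KH · pCO2 = 3.548×10^-2 × 344×10^-6 atm = 1.22×10^-5 mol/kg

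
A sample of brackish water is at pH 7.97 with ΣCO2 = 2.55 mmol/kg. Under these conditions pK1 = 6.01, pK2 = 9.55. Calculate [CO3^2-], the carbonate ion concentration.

[CO3²⁻] = 0.0647 mmol/kg

α₂ = 1 / (1 + [H⁺]/K2 + [H⁺]²/(K1K2)) = 1 / (1 + 10^+1.58 + 10^-0.38)
   = 1 / (1 + 38.019 + 0.41687) = 1/39.436 = 0.02536
[CO3²⁻] = α₂ × DIC = 0.02536 × 2.55 = 0.0647 mmol/kg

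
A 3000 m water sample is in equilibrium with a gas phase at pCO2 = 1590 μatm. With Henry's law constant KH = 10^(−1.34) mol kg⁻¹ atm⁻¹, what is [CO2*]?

KH = 10^(−1.34) = 4.571×10^-2 mol kg⁻¹ atm⁻¹
[CO2*] = KH · pCO2 = 4.571×10^-2 × 1590×10^-6 atm = 7.27×10^-5 mol/kg

[CO2*] = 72.7 μmol/kg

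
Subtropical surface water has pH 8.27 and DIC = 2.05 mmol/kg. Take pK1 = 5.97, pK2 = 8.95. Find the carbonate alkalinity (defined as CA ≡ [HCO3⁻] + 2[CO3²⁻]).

CA = [HCO3⁻] + 2[CO3²⁻] = (α₁ + 2α₂)·DIC
At pH 8.27: [H⁺]/K1 = 10^-2.30 = 0.0050119, K2/[H⁺] = 10^-0.68 = 0.20893
α₁ = 1/(1 + 0.0050119 + 0.20893) = 1/1.2139 = 0.8238; α₂ = α₁·K2/[H⁺] = 0.1721
α₁ + 2α₂ = 1.1680
CA = 1.1680 × 2.05 = 2.39 mmol/kg

CA = 2.39 mmol/kg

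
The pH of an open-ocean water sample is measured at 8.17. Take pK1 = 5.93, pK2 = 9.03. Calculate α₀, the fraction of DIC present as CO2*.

α₀ = 1 / (1 + K1/[H⁺] + K1K2/[H⁺]²) = 1 / (1 + 10^+2.24 + 10^+1.38)
   = 1 / (1 + 173.78 + 23.988) = 1/198.77 = 0.005031

α₀ = 0.00503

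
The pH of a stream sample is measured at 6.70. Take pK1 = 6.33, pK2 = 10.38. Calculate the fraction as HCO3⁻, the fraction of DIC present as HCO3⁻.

α₁ = 1 / (1 + [H⁺]/K1 + K2/[H⁺]) = 1 / (1 + 10^-0.37 + 10^-3.68)
   = 1 / (1 + 0.42658 + 0.00020893) = 1/1.4268 = 0.7009

α₁ = 0.701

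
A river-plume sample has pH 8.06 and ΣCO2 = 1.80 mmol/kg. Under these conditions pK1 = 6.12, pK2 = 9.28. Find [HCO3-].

α₁ = 1 / (1 + [H⁺]/K1 + K2/[H⁺]) = 1 / (1 + 10^-1.94 + 10^-1.22)
   = 1 / (1 + 0.011482 + 0.060256) = 1/1.0717 = 0.9331
[HCO3⁻] = α₁ × DIC = 0.9331 × 1.80 = 1.68 mmol/kg

[HCO3⁻] = 1.68 mmol/kg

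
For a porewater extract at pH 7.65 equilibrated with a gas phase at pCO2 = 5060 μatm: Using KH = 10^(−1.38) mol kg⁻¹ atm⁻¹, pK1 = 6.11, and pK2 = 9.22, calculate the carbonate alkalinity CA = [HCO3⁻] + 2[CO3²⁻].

[CO2*] = KH · pCO2 = 10^(−1.38) × 5060×10^-6 = 2.109×10^-4 mol/kg
α₀ = 1/(1 + K1/[H⁺] + K1K2/[H⁺]²) = 1/(1 + 10^+1.54 + 10^-0.03) = 0.02732
DIC = [CO2*]/α₀ = 2.109×10^-4 / 0.02732 = 7.722 mmol/kg
CA = (α₁ + 2α₂)·DIC = (0.9472 + 2×0.02549) × 7.722 = 7.71 mmol/kg

CA = 7.71 mmol/kg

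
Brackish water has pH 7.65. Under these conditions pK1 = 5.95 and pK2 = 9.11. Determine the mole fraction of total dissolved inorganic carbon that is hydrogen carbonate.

α₁ = 1 / (1 + [H⁺]/K1 + K2/[H⁺]) = 1 / (1 + 10^-1.70 + 10^-1.46)
   = 1 / (1 + 0.019953 + 0.034674) = 1/1.0546 = 0.9482

α₁ = 0.948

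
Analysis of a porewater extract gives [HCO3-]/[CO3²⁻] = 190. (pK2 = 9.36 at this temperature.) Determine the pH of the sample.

From K2 = [H⁺][CO3²⁻]/[HCO3-]:  pH = pK2 − log₁₀([HCO3-]/[CO3²⁻])
log₁₀(190) = +2.279
pH = 9.36 − (+2.279) = 7.08

pH = 7.08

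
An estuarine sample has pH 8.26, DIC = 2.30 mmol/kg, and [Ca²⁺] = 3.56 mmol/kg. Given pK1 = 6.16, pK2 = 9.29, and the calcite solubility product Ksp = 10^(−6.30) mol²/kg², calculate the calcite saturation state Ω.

α₂ = 1 / (1 + [H⁺]/K2 + [H⁺]²/(K1K2)) = 1 / (1 + 10^+1.03 + 10^-1.07)
   = 1 / (1 + 10.715 + 0.085114) = 1/11.800 = 0.08474
[CO3²⁻] = α₂ × DIC = 0.08474 × 2.30 = 0.1949 mmol/kg
Ksp = 10^(−6.30) = 5.012×10^-7
Ω = [Ca²⁺][CO3²⁻]/Ksp = (3.56×10^-3)(1.949×10^-4) / 5.012×10^-7 = 1.38

Ω = 1.38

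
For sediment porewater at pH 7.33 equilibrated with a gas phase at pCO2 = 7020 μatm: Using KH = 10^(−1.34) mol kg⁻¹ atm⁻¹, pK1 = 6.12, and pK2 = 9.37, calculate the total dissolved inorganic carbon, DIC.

[CO2*] = KH · pCO2 = 10^(−1.34) × 7020×10^-6 = 3.209×10^-4 mol/kg
α₀ = 1/(1 + K1/[H⁺] + K1K2/[H⁺]²) = 1/(1 + 10^+1.21 + 10^-0.83) = 0.05758
DIC = [CO2*]/α₀ = 3.209×10^-4 / 0.05758 = 5.57 mmol/kg

DIC = 5.57 mmol/kg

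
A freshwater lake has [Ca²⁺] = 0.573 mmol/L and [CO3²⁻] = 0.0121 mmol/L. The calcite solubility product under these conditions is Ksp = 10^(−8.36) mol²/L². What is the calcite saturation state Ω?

Ksp = 10^(−8.36) = 4.365×10^-9
Ω = [Ca²⁺][CO3²⁻]/Ksp = (0.573×10^-3)(0.0121×10^-3) / 4.365×10^-9 = 1.59

Ω = 1.59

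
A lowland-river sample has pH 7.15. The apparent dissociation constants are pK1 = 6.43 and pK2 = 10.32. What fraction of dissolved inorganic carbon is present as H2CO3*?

α₀ = 0.160

α₀ = 1 / (1 + K1/[H⁺] + K1K2/[H⁺]²) = 1 / (1 + 10^+0.72 + 10^-2.45)
   = 1 / (1 + 5.2481 + 0.0035481) = 1/6.2516 = 0.1600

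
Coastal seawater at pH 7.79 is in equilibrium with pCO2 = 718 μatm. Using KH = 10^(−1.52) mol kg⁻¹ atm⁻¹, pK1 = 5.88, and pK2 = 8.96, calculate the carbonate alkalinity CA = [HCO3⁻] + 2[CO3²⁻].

[CO2*] = KH · pCO2 = 10^(−1.52) × 718×10^-6 = 2.168×10^-5 mol/kg
α₀ = 1/(1 + K1/[H⁺] + K1K2/[H⁺]²) = 1/(1 + 10^+1.91 + 10^+0.74) = 0.01139
DIC = [CO2*]/α₀ = 2.168×10^-5 / 0.01139 = 1.903 mmol/kg
CA = (α₁ + 2α₂)·DIC = (0.9260 + 2×0.06261) × 1.903 = 2.00 mmol/kg

CA = 2.00 mmol/kg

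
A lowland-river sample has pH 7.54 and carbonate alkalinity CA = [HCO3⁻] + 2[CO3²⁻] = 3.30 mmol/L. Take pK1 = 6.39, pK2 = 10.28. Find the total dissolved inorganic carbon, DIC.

DIC = 3.53 mmol/L

CA = [HCO3⁻] + 2[CO3²⁻] = (α₁ + 2α₂)·DIC
At pH 7.54: [H⁺]/K1 = 10^-1.15 = 0.070795, K2/[H⁺] = 10^-2.74 = 0.0018197
α₁ = 1/(1 + 0.070795 + 0.0018197) = 1/1.0726 = 0.9323; α₂ = α₁·K2/[H⁺] = 0.001697
α₁ + 2α₂ = 0.9357
DIC = CA / (α₁ + 2α₂) = 3.30 / 0.9357 = 3.53 mmol/L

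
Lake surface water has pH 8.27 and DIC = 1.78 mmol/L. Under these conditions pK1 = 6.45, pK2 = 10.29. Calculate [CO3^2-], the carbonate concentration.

[CO3²⁻] = 16.6 μmol/L

α₂ = 1 / (1 + [H⁺]/K2 + [H⁺]²/(K1K2)) = 1 / (1 + 10^+2.02 + 10^+0.20)
   = 1 / (1 + 104.71 + 1.5849) = 1/107.30 = 0.009320
[CO3²⁻] = α₂ × DIC = 0.009320 × 1.78 = 0.0166 mmol/L = 16.6 μmol/L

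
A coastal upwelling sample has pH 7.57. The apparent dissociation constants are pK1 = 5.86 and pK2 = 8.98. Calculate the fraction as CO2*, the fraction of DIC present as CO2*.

α₀ = 1 / (1 + K1/[H⁺] + K1K2/[H⁺]²) = 1 / (1 + 10^+1.71 + 10^+0.30)
   = 1 / (1 + 51.286 + 1.9953) = 1/54.281 = 0.01842

α₀ = 0.0184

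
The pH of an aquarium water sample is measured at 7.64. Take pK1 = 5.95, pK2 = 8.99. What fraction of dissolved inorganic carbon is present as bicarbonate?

α₁ = 1 / (1 + [H⁺]/K1 + K2/[H⁺]) = 1 / (1 + 10^-1.69 + 10^-1.35)
   = 1 / (1 + 0.020417 + 0.044668) = 1/1.0651 = 0.9389

α₁ = 0.939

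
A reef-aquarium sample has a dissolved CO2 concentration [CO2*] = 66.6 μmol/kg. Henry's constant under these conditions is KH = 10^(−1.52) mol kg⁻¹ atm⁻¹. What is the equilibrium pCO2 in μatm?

pCO2 = 2210 μatm

KH = 10^(−1.52) = 3.020×10^-2 mol kg⁻¹ atm⁻¹
pCO2 = [CO2*]/KH = 66.6×10^-6 / 3.020×10^-2 = 2.21×10^-3 atm = 2210 μatm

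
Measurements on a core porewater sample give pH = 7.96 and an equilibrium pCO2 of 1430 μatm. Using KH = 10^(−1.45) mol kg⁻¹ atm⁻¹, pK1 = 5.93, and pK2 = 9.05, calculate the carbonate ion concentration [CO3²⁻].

[CO2*] = KH · pCO2 = 10^(−1.45) × 1430×10^-6 = 5.074×10^-5 mol/kg
α₀ = 1/(1 + K1/[H⁺] + K1K2/[H⁺]²) = 1/(1 + 10^+2.03 + 10^+0.94) = 0.008557
DIC = [CO2*]/α₀ = 5.074×10^-5 / 0.008557 = 5.929 mmol/kg
[CO3²⁻] = α₂·DIC; α₂ = 0.07453, so [CO3²⁻] = 0.07453 × 5.929 = 0.442 mmol/kg

[CO3²⁻] = 0.442 mmol/kg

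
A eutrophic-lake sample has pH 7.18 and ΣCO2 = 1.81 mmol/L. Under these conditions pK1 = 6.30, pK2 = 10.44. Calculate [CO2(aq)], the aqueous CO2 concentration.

[CO2*] = 0.211 mmol/L

α₀ = 1 / (1 + K1/[H⁺] + K1K2/[H⁺]²) = 1 / (1 + 10^+0.88 + 10^-2.38)
   = 1 / (1 + 7.5858 + 0.0041687) = 1/8.5899 = 0.1164
[CO2*] = α₀ × DIC = 0.1164 × 1.81 = 0.211 mmol/L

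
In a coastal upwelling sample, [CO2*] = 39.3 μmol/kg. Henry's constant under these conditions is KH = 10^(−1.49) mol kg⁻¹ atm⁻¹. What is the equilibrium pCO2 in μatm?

KH = 10^(−1.49) = 3.236×10^-2 mol kg⁻¹ atm⁻¹
pCO2 = [CO2*]/KH = 39.3×10^-6 / 3.236×10^-2 = 1.21×10^-3 atm = 1210 μatm

pCO2 = 1210 μatm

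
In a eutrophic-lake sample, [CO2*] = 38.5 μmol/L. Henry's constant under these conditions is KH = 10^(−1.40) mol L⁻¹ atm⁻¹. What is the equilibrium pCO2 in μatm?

pCO2 = 967 μatm

KH = 10^(−1.40) = 3.981×10^-2 mol L⁻¹ atm⁻¹
pCO2 = [CO2*]/KH = 38.5×10^-6 / 3.981×10^-2 = 9.67×10^-4 atm = 967 μatm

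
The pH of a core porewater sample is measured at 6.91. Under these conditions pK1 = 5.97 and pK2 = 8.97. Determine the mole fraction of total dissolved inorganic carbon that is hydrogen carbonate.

α₁ = 1 / (1 + [H⁺]/K1 + K2/[H⁺]) = 1 / (1 + 10^-0.94 + 10^-2.06)
   = 1 / (1 + 0.11482 + 0.0087096) = 1/1.1235 = 0.8901

α₁ = 0.890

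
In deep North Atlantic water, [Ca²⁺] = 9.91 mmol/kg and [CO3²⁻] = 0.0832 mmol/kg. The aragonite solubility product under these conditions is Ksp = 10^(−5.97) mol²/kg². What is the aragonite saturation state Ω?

Ω = 0.769

Ksp = 10^(−5.97) = 1.072×10^-6
Ω = [Ca²⁺][CO3²⁻]/Ksp = (9.91×10^-3)(0.0832×10^-3) / 1.072×10^-6 = 0.769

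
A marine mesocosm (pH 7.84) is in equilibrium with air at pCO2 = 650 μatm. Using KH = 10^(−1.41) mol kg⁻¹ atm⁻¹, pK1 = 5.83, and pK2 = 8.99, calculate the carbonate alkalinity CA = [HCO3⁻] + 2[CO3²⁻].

CA = 2.95 mmol/kg

[CO2*] = KH · pCO2 = 10^(−1.41) × 650×10^-6 = 2.529×10^-5 mol/kg
α₀ = 1/(1 + K1/[H⁺] + K1K2/[H⁺]²) = 1/(1 + 10^+2.01 + 10^+0.86) = 0.009044
DIC = [CO2*]/α₀ = 2.529×10^-5 / 0.009044 = 2.796 mmol/kg
CA = (α₁ + 2α₂)·DIC = (0.9254 + 2×0.06552) × 2.796 = 2.95 mmol/kg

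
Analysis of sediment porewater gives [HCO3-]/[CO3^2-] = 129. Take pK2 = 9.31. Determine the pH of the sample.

From K2 = [H⁺][CO3^2-]/[HCO3-]:  pH = pK2 − log₁₀([HCO3-]/[CO3^2-])
log₁₀(129) = +2.111
pH = 9.31 − (+2.111) = 7.20

pH = 7.20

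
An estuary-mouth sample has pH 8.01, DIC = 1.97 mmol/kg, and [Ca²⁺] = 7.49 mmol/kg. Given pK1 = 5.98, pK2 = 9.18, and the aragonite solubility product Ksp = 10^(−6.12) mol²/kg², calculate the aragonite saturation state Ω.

Ω = 1.22

α₂ = 1 / (1 + [H⁺]/K2 + [H⁺]²/(K1K2)) = 1 / (1 + 10^+1.17 + 10^-0.86)
   = 1 / (1 + 14.791 + 0.13804) = 1/15.929 = 0.06278
[CO3²⁻] = α₂ × DIC = 0.06278 × 1.97 = 0.1237 mmol/kg
Ksp = 10^(−6.12) = 7.586×10^-7
Ω = [Ca²⁺][CO3²⁻]/Ksp = (7.49×10^-3)(1.237×10^-4) / 7.586×10^-7 = 1.22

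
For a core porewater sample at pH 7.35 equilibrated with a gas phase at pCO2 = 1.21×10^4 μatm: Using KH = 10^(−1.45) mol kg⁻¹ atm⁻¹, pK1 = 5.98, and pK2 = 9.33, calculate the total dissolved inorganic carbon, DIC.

[CO2*] = KH · pCO2 = 10^(−1.45) × 1.21×10^4×10^-6 = 4.293×10^-4 mol/kg
α₀ = 1/(1 + K1/[H⁺] + K1K2/[H⁺]²) = 1/(1 + 10^+1.37 + 10^-0.61) = 0.04051
DIC = [CO2*]/α₀ = 4.293×10^-4 / 0.04051 = 10.6 mmol/kg

DIC = 10.6 mmol/kg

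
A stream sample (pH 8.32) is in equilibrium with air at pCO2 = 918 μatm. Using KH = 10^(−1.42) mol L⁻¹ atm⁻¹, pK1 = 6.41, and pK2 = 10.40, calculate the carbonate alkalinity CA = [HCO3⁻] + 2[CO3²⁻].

[CO2*] = KH · pCO2 = 10^(−1.42) × 918×10^-6 = 3.490×10^-5 mol/L
α₀ = 1/(1 + K1/[H⁺] + K1K2/[H⁺]²) = 1/(1 + 10^+1.91 + 10^-0.17) = 0.01205
DIC = [CO2*]/α₀ = 3.490×10^-5 / 0.01205 = 2.895 mmol/L
CA = (α₁ + 2α₂)·DIC = (0.9798 + 2×0.008150) × 2.895 = 2.88 mmol/L

CA = 2.88 mmol/L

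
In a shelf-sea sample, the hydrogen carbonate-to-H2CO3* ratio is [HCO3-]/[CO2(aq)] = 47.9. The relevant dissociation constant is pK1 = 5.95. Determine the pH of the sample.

pH = 7.63

From K1 = [H⁺][HCO3-]/[CO2(aq)]:  pH = pK1 + log₁₀([HCO3-]/[CO2(aq)])
log₁₀(47.9) = +1.680
pH = 5.95 + (+1.680) = 7.63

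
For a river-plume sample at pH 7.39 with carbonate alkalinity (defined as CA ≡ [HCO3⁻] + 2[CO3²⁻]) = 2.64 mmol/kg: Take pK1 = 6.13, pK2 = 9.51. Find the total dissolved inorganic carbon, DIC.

CA = [HCO3⁻] + 2[CO3²⁻] = (α₁ + 2α₂)·DIC
At pH 7.39: [H⁺]/K1 = 10^-1.26 = 0.054954, K2/[H⁺] = 10^-2.12 = 0.0075858
α₁ = 1/(1 + 0.054954 + 0.0075858) = 1/1.0625 = 0.9411; α₂ = α₁·K2/[H⁺] = 0.007139
α₁ + 2α₂ = 0.9554
DIC = CA / (α₁ + 2α₂) = 2.64 / 0.9554 = 2.76 mmol/kg

DIC = 2.76 mmol/kg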